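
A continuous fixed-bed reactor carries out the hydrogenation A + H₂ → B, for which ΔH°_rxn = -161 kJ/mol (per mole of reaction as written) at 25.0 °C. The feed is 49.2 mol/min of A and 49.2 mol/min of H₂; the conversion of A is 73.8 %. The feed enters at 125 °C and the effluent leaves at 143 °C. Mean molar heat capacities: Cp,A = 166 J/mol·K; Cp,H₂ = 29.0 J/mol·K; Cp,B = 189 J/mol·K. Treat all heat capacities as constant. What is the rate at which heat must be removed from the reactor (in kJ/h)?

Extent of reaction ξ = 0.738 × 49.2 = 36.31 mol/min
Reaction term: ξ·ΔH°_rxn = 36.31 × -161 = -5845.8 kJ/min
Sensible, feed 125→25 °C: -959.4 kJ/min
Outlet flows (mol/min): A 12.89, H₂ 12.89, B 36.31
Sensible, products 25→143 °C: 1106.4 kJ/min
Q = ΔH = -5698.9 kJ/min = -94.981 kW
Heat removed = 341930 kJ/h

Q_out = 342000 kJ/h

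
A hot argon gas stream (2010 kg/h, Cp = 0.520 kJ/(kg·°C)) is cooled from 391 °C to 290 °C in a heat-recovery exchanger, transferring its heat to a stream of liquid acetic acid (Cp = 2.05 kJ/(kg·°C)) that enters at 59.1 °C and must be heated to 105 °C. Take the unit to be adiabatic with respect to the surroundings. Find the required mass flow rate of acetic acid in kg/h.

ṁ_c = 1120 kg/h

Heat released by hot stream: Q = 2010 × 0.520 × (391 − 290) = 105570 kJ/h
Energy balance on cold side (adiabatic exchanger): Q = ṁ_c·Cp_c·(T_c,out − T_c,in)
ṁ_c = 105570 / [2.05 × (105 − 59.1)] = 1121.9 kg/h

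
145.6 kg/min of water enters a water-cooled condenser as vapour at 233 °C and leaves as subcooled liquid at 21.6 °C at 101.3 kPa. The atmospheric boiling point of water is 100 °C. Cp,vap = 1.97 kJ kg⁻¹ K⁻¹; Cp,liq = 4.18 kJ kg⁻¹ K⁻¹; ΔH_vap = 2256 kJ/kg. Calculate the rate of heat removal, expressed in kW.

Q_c = 6910 kW

vapour 233→100 °C: -262.01 kJ/kg
condensation at 100 °C: -2256 kJ/kg
liquid 100→21.6 °C: -327.71 kJ/kg
Δh = -262.01 + -2256 + -327.71 = -2845.7 kJ/kg
Q = ṁ·Δh = 145.6 kg/min × -2845.7 kJ/kg = -414340 kJ/min
|Q| = 6905.6 kW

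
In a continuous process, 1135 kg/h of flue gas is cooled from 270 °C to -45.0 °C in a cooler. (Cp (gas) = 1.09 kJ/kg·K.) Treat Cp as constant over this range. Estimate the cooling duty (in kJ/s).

Q = ṁ·Cp·ΔT = 1135 × 1.09 × (-45.0 − 270) = -389700 kJ/h
Converting: 389700 / 3600 s = 108.25 kW

Q_c = 108 kJ/s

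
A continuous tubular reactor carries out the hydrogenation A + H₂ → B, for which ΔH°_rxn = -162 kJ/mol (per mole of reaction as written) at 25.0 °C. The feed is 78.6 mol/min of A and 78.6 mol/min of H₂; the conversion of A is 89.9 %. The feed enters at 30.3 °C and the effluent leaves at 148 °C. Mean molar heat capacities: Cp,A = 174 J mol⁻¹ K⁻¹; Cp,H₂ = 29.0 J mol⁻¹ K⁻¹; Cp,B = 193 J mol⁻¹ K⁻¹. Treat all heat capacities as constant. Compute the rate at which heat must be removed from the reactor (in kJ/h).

Q_out = 579000 kJ/h

Extent of reaction ξ = 0.899 × 78.6 = 70.661 mol/min
Reaction term: ξ·ΔH°_rxn = 70.661 × -162 = -11447 kJ/min
Sensible, feed 30.3→25 °C: -84.566 kJ/min
Outlet flows (mol/min): A 7.9386, H₂ 7.9386, B 70.661
Sensible, products 25→148 °C: 1875.6 kJ/min
Q = ΔH = -9656.1 kJ/min = -160.93 kW
Heat removed = 579360 kJ/h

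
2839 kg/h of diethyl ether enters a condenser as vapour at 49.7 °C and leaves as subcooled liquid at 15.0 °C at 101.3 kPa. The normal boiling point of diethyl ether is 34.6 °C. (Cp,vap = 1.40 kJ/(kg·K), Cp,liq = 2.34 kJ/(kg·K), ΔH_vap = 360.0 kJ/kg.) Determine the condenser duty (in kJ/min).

vapour 49.7→34.6 °C: -21.14 kJ/kg
condensation at 34.6 °C: -360 kJ/kg
liquid 34.6→15.0 °C: -45.864 kJ/kg
Δh = -21.14 + -360 + -45.864 = -427 kJ/kg
Q = ṁ·Δh = 2839 kg/h × -427 kJ/kg = -1.2123e+06 kJ/h
|Q| = 336.74 kW = 20204 kJ/min

Q_c = 20200 kJ/min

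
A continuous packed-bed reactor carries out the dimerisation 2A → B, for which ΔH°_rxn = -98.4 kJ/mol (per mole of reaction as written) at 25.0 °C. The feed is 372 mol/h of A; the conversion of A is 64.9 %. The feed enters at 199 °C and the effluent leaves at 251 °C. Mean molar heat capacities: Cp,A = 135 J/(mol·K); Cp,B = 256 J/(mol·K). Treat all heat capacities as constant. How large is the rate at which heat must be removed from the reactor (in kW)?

Q_out = 2.68 kW

Extent of reaction ξ = 0.649 × 372 / 2 = 120.71 mol/h
Reaction term: ξ·ΔH°_rxn = 120.71 × -98.4 = -11878 kJ/h
Sensible, feed 199→25 °C: -8738.3 kJ/h
Outlet flows (mol/h): A 130.57, B 120.71
Sensible, products 25→251 °C: 10968 kJ/h
Q = ΔH = -9648.8 kJ/h = -2.6802 kW
Heat removed = 2.6802 kW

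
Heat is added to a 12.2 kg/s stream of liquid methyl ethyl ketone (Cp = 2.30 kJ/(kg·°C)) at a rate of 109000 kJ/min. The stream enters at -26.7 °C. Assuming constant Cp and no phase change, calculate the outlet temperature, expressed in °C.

Q = 109000 kJ/min = 1816.7 kJ/s
ΔT = Q/(ṁ·Cp) = 1816.7/(12.2×2.30) = 64.742 K
T_out = -26.7 + 64.742 = 38.042 °C

T_out = 38.0 °C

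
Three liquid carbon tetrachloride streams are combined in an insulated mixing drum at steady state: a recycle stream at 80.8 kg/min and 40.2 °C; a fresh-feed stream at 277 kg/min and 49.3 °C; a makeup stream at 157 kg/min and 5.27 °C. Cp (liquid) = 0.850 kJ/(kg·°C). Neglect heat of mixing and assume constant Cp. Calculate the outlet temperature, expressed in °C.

Energy balance with Q = 0: Σ ṁᵢCp,ᵢ(T_out − Tᵢ) = 0
Σ ṁᵢCp,ᵢTᵢ = 80.8×0.850×40.2 + 277×0.850×49.3 + 157×0.850×5.27 = 15072
Σ ṁᵢCp,ᵢ = 80.8×0.850 + 277×0.850 + 157×0.850 = 437.58
T_out = 15072 / 437.58 = 34.444 °C

T_out = 34.4 °C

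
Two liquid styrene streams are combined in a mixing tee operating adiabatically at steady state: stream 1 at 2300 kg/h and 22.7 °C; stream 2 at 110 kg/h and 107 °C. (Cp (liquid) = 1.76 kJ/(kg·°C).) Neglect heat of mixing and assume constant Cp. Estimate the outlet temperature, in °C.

No heat crosses the boundary, so H_out = H_in.
T_out = Σ ṁᵢCp,ᵢTᵢ / Σ ṁᵢCp,ᵢ
      = 112600 / 4241.6 = 26.548 °C

T_out = 26.5 °C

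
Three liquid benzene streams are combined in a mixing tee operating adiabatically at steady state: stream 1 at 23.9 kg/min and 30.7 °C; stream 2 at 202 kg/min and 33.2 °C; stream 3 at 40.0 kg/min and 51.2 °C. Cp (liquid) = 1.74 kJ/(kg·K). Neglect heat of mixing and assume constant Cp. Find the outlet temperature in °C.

T_out = 35.7 °C

Adiabatic, steady state ⇒ Σ ṁᵢCp,ᵢ(T_out − Tᵢ) = 0
T_out = Σ ṁᵢCp,ᵢTᵢ / Σ ṁᵢCp,ᵢ
      = 16509 / 462.67 = 35.683 °C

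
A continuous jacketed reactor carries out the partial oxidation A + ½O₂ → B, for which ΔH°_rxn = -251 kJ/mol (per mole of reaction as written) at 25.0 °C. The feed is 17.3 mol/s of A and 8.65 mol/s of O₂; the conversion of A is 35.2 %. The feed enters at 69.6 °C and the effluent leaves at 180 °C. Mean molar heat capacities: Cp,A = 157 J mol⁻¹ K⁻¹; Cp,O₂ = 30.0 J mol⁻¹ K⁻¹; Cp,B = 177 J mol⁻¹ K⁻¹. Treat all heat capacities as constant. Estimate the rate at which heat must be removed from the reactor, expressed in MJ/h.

Extent of reaction ξ = 0.352 × 17.3 = 6.0896 mol/s
Reaction term: ξ·ΔH°_rxn = 6.0896 × -251 = -1528.5 kJ/s
Sensible, feed 69.6→25 °C: -132.71 kJ/s
Outlet flows (mol/s): A 11.21, O₂ 5.6052, B 6.0896
Sensible, products 25→180 °C: 465.94 kJ/s
Q = ΔH = -1195.3 kJ/s = -1195.3 kW
Heat removed = 4303 MJ/h

Q_out = 4300 MJ/h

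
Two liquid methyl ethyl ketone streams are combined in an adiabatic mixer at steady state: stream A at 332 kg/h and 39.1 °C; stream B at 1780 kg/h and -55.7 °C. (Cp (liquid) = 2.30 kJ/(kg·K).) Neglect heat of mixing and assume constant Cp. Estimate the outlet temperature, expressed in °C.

T_out = -40.8 °C

Energy balance with Q = 0: Σ ṁᵢCp,ᵢ(T_out − Tᵢ) = 0
Σ ṁᵢCp,ᵢTᵢ = 332×2.30×39.1 + 1780×2.30×-55.7 = -198180
Σ ṁᵢCp,ᵢ = 332×2.30 + 1780×2.30 = 4857.6
T_out = -198180 / 4857.6 = -40.798 °C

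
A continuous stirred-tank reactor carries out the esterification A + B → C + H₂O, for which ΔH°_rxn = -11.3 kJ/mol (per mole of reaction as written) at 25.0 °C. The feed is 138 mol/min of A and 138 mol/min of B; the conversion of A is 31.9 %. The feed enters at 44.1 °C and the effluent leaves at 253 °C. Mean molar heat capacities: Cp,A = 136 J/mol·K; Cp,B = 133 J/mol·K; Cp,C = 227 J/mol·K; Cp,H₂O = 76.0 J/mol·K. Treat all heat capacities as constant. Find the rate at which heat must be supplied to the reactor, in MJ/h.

Q_in = 456 MJ/h

Extent of reaction ξ = 0.319 × 138 = 44.022 mol/min
Reaction term: ξ·ΔH°_rxn = 44.022 × -11.3 = -497.45 kJ/min
Sensible, feed 44.1→25 °C: -709.03 kJ/min
Outlet flows (mol/min): A 93.978, B 93.978, C 44.022, H₂O 44.022
Sensible, products 25→253 °C: 8805.1 kJ/min
Q = ΔH = 7598.6 kJ/min = 126.64 kW
Heat supplied = 455.92 MJ/h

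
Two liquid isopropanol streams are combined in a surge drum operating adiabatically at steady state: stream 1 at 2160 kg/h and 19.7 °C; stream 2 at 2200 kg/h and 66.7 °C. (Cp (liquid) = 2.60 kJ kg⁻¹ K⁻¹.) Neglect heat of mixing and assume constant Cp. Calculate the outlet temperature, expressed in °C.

Energy balance with Q = 0: Σ ṁᵢCp,ᵢ(T_out − Tᵢ) = 0
T_out = Σ ṁᵢCp,ᵢTᵢ / Σ ṁᵢCp,ᵢ
      = 492160 / 11336 = 43.416 °C

T_out = 43.4 °C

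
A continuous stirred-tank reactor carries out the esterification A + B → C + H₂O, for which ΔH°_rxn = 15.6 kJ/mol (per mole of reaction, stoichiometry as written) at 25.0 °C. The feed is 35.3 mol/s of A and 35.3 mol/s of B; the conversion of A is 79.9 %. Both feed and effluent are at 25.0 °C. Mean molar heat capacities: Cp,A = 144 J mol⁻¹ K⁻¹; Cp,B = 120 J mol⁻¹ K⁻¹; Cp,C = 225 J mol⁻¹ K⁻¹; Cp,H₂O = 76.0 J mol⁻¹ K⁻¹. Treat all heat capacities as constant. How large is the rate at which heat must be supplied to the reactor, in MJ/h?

Q_in = 1580 MJ/h

Extent of reaction ξ = 0.799 × 35.3 = 28.205 mol/s
Reaction term: ξ·ΔH°_rxn = 28.205 × 15.6 = 439.99 kJ/s
Q = ΔH = 439.99 kJ/s = 439.99 kW
Heat supplied = 1584 MJ/h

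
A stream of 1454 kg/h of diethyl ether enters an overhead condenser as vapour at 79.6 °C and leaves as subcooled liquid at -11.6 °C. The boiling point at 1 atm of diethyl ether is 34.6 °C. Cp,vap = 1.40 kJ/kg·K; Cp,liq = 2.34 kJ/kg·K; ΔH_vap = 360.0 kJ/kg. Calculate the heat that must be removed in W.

vapour 79.6→34.6 °C: -63 kJ/kg
condensation at 34.6 °C: -360 kJ/kg
liquid 34.6→-11.6 °C: -108.11 kJ/kg
Δh = -63 + -360 + -108.11 = -531.11 kJ/kg
Q = ṁ·Δh = 1454 kg/h × -531.11 kJ/kg = -772230 kJ/h
|Q| = 214.51 kW = 214510 W

Q_c = 215000 W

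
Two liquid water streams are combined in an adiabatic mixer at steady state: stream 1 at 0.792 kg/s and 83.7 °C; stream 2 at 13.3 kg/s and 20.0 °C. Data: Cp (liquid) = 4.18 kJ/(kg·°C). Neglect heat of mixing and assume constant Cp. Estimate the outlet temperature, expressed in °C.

T_out = 23.6 °C

Energy balance with Q = 0: Σ ṁᵢCp,ᵢ(T_out − Tᵢ) = 0
T_out = Σ ṁᵢCp,ᵢTᵢ / Σ ṁᵢCp,ᵢ
      = 1389 / 58.905 = 23.58 °C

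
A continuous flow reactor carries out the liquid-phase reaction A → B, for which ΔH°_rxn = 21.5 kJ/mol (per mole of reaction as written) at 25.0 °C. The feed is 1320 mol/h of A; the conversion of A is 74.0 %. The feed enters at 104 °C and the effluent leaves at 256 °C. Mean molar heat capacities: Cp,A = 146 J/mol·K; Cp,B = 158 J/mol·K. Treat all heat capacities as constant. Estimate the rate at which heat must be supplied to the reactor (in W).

Q_in = 14700 W

Extent of reaction ξ = 0.740 × 1320 = 976.8 mol/h
Reaction term: ξ·ΔH°_rxn = 976.8 × 21.5 = 21001 kJ/h
Sensible, feed 104→25 °C: -15225 kJ/h
Outlet flows (mol/h): A 343.2, B 976.8
Sensible, products 25→256 °C: 47226 kJ/h
Q = ΔH = 53002 kJ/h = 14.723 kW
Heat supplied = 14723 W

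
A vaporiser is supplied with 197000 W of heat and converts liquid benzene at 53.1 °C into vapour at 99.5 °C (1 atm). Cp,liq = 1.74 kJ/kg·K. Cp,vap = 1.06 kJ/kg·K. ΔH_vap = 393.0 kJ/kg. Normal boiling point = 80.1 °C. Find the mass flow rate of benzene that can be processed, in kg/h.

Δh = 1.74×(80.1−53.1) + 393.0 + 1.06×(99.5−80.1) = 460.54 kJ/kg
Q = 197000 W = 197 kJ/s = 709200 kJ/h
ṁ = Q/Δh = 709200 / 460.54 = 1539.9 kg/h

ṁ = 1540 kg/h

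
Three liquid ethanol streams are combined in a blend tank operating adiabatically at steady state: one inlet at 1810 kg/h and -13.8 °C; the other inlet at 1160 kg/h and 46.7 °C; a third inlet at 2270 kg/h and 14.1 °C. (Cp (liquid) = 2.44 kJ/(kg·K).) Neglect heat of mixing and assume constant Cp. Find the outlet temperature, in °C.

Adiabatic, steady state ⇒ Σ ṁᵢCp,ᵢ(T_out − Tᵢ) = 0
Σ ṁᵢCp,ᵢTᵢ = 1810×2.44×-13.8 + 1160×2.44×46.7 + 2270×2.44×14.1 = 149330
Σ ṁᵢCp,ᵢ = 1810×2.44 + 1160×2.44 + 2270×2.44 = 12786
T_out = 149330 / 12786 = 11.68 °C

T_out = 11.7 °C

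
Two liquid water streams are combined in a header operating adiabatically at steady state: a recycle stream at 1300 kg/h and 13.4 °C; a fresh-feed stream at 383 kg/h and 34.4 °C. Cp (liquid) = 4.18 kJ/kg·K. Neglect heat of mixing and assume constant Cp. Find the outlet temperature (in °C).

T_out = 18.2 °C

Energy balance with Q = 0: Σ ṁᵢCp,ᵢ(T_out − Tᵢ) = 0
Σ ṁᵢCp,ᵢTᵢ = 1300×4.18×13.4 + 383×4.18×34.4 = 127890
Σ ṁᵢCp,ᵢ = 1300×4.18 + 383×4.18 = 7034.9
T_out = 127890 / 7034.9 = 18.179 °C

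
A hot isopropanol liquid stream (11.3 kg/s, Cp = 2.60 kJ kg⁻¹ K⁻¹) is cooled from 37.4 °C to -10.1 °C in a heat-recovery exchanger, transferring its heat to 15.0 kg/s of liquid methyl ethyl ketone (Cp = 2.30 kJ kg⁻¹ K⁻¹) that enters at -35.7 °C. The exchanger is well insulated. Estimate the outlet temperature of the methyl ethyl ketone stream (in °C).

T_c,out = 4.75 °C

Heat released by hot stream: Q = 11.3 × 2.60 × (37.4 − -10.1) = 1395.6 kJ/s
Energy balance on cold side (adiabatic exchanger): Q = ṁ_c·Cp_c·(T_c,out − T_c,in)
T_c,out = -35.7 + 1395.6/(15.0 × 2.30) = 4.7507 °C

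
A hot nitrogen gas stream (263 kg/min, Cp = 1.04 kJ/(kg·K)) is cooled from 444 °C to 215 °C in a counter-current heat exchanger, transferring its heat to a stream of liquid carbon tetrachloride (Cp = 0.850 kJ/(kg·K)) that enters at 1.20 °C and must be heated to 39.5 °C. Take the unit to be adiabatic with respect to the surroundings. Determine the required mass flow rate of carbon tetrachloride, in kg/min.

ṁ_c = 1920 kg/min

Heat released by hot stream: Q = 263 × 1.04 × (444 − 215) = 62636 kJ/min
Energy balance on cold side (adiabatic exchanger): Q = ṁ_c·Cp_c·(T_c,out − T_c,in)
ṁ_c = 62636 / [0.850 × (39.5 − 1.20)] = 1924 kg/min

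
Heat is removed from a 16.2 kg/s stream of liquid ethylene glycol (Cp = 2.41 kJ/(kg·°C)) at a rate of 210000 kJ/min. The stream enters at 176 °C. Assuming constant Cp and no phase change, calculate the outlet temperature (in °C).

T_out = 86.4 °C

Q = 210000 kJ/min = 3500 kJ/s
ΔT = Q/(ṁ·Cp) = 3500/(16.2×2.41) = 89.647 K
T_out = 176 − 89.647 = 86.353 °C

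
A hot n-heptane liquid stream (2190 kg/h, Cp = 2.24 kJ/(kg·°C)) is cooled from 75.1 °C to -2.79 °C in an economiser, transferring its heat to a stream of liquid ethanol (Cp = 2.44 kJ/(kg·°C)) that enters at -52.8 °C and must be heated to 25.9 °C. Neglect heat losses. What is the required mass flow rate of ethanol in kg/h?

Heat released by hot stream: Q = 2190 × 2.24 × (75.1 − -2.79) = 382100 kJ/h
Energy balance on cold side (adiabatic exchanger): Q = ṁ_c·Cp_c·(T_c,out − T_c,in)
ṁ_c = 382100 / [2.44 × (25.9 − -52.8)] = 1989.8 kg/h

ṁ_c = 1990 kg/h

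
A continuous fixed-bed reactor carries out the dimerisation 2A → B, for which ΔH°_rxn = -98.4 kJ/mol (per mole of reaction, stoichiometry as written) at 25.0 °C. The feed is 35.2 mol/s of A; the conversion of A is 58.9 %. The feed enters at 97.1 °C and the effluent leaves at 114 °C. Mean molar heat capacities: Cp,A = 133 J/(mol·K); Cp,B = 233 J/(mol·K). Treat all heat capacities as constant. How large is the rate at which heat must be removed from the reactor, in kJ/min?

Q_out = 58300 kJ/min

Extent of reaction ξ = 0.589 × 35.2 / 2 = 10.366 mol/s
Reaction term: ξ·ΔH°_rxn = 10.366 × -98.4 = -1020.1 kJ/s
Sensible, feed 97.1→25 °C: -337.54 kJ/s
Outlet flows (mol/s): A 14.467, B 10.366
Sensible, products 25→114 °C: 386.22 kJ/s
Q = ΔH = -971.38 kJ/s = -971.38 kW
Heat removed = 58283 kJ/min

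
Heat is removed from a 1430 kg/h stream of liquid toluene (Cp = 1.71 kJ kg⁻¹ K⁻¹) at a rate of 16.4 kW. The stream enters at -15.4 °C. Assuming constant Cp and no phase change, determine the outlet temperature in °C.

T_out = -39.5 °C

Q = 16.4 kW = 59040 kJ/h
ΔT = Q/(ṁ·Cp) = 59040/(1430×1.71) = 24.144 K
T_out = -15.4 − 24.144 = -39.544 °C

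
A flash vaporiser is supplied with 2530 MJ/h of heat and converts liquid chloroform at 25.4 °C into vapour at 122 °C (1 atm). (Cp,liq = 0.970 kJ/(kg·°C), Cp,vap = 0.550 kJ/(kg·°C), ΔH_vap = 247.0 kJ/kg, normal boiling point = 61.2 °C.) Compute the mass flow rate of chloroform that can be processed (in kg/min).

ṁ = 134 kg/min

Δh = 0.970×(61.2−25.4) + 247.0 + 0.550×(122−61.2) = 315.17 kJ/kg
Q = 2530 MJ/h = 702.78 kJ/s = 42167 kJ/min
ṁ = Q/Δh = 42167 / 315.17 = 133.79 kg/min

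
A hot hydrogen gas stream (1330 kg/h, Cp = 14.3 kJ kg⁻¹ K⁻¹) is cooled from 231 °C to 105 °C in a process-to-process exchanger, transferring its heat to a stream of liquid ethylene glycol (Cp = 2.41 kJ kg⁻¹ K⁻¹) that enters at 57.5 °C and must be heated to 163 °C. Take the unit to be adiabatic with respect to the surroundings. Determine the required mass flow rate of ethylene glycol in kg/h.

ṁ_c = 9430 kg/h

Heat released by hot stream: Q = 1330 × 14.3 × (231 − 105) = 2.3964e+06 kJ/h
Energy balance on cold side (adiabatic exchanger): Q = ṁ_c·Cp_c·(T_c,out − T_c,in)
ṁ_c = 2.3964e+06 / [2.41 × (163 − 57.5)] = 9425.2 kg/h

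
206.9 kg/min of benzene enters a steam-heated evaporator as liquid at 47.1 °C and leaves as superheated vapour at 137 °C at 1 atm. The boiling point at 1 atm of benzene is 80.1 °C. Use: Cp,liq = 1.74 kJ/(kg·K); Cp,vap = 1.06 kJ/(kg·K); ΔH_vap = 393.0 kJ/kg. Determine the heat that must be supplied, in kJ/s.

liquid 47.1→80.1 °C: 57.42 kJ/kg
vaporisation at 80.1 °C: 393 kJ/kg
vapour 80.1→137 °C: 60.314 kJ/kg
Δh = 57.42 + 393 + 60.314 = 510.73 kJ/kg
Q = ṁ·Δh = 206.9 kg/min × 510.73 kJ/kg = 105670 kJ/min
|Q| = 1761.2 kW

Q = 1760 kJ/s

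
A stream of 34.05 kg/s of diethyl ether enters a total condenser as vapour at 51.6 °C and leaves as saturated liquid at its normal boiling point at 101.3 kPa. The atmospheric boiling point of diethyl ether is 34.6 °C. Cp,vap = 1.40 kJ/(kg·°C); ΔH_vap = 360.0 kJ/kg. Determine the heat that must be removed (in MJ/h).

Q_c = 47000 MJ/h

vapour 51.6→34.6 °C: -23.8 kJ/kg
condensation at 34.6 °C: -360 kJ/kg
Δh = -23.8 + -360 = -383.8 kJ/kg
Q = ṁ·Δh = 34.05 kg/s × -383.8 kJ/kg = -13068 kJ/s
|Q| = 13068 kW = 47046 MJ/h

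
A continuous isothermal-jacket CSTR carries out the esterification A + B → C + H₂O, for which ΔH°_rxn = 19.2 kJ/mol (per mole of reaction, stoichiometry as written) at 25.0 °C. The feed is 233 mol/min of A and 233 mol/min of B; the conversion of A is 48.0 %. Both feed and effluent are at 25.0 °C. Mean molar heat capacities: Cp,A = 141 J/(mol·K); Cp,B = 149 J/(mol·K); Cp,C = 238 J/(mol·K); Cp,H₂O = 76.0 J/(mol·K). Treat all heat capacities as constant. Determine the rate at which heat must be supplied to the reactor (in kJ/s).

Q_in = 35.8 kJ/s

Extent of reaction ξ = 0.480 × 233 = 111.84 mol/min
Reaction term: ξ·ΔH°_rxn = 111.84 × 19.2 = 2147.3 kJ/min
Q = ΔH = 2147.3 kJ/min = 35.789 kW
Heat supplied = 35.789 kJ/s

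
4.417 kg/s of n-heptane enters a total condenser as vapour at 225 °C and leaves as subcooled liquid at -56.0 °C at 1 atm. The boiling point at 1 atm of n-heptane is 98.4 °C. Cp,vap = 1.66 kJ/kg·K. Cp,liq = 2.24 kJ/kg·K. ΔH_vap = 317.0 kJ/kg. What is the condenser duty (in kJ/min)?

vapour 225→98.4 °C: -210.16 kJ/kg
condensation at 98.4 °C: -317 kJ/kg
liquid 98.4→-56.0 °C: -345.86 kJ/kg
Δh = -210.16 + -317 + -345.86 = -873.01 kJ/kg
Q = ṁ·Δh = 4.417 kg/s × -873.01 kJ/kg = -3856.1 kJ/s
|Q| = 3856.1 kW = 231370 kJ/min

Q_c = 231000 kJ/min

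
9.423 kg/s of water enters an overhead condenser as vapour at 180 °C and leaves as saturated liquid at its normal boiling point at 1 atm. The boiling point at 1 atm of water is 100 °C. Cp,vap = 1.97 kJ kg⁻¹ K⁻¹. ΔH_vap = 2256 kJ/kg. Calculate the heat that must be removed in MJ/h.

vapour 180→100 °C: -157.6 kJ/kg
condensation at 100 °C: -2256 kJ/kg
Δh = -157.6 + -2256 = -2413.6 kJ/kg
Q = ṁ·Δh = 9.423 kg/s × -2413.6 kJ/kg = -22743 kJ/s
|Q| = 22743 kW = 81876 MJ/h

Q_c = 81900 MJ/h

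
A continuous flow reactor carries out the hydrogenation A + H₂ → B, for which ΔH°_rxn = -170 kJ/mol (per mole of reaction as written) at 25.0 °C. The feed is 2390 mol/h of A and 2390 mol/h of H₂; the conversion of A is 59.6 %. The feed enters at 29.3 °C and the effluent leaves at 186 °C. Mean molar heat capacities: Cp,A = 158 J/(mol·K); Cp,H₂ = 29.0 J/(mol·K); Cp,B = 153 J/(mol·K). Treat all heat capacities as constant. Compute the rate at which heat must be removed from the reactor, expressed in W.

Extent of reaction ξ = 0.596 × 2390 = 1424.4 mol/h
Reaction term: ξ·ΔH°_rxn = 1424.4 × -170 = -242150 kJ/h
Sensible, feed 29.3→25 °C: -1921.8 kJ/h
Outlet flows (mol/h): A 965.56, H₂ 965.56, B 1424.4
Sensible, products 25→186 °C: 64158 kJ/h
Q = ΔH = -179920 kJ/h = -49.977 kW
Heat removed = 49977 W

Q_out = 50000 W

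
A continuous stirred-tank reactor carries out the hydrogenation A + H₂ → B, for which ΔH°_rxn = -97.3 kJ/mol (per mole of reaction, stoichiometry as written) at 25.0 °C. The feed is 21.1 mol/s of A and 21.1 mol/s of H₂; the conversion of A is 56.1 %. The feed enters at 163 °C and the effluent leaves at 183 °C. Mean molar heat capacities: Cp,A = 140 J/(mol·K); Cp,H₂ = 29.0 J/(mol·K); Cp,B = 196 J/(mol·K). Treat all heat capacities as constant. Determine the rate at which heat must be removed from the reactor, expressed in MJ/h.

Q_out = 3710 MJ/h

Extent of reaction ξ = 0.561 × 21.1 = 11.837 mol/s
Reaction term: ξ·ΔH°_rxn = 11.837 × -97.3 = -1151.7 kJ/s
Sensible, feed 163→25 °C: -492.09 kJ/s
Outlet flows (mol/s): A 9.2629, H₂ 9.2629, B 11.837
Sensible, products 25→183 °C: 613.91 kJ/s
Q = ΔH = -1029.9 kJ/s = -1029.9 kW
Heat removed = 3707.8 MJ/h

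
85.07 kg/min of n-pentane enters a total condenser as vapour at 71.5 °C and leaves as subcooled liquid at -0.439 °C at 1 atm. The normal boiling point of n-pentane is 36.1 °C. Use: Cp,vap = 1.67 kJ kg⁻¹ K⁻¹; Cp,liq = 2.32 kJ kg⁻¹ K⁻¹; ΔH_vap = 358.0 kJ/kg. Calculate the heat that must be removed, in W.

Q_c = 712000 W

vapour 71.5→36.1 °C: -59.118 kJ/kg
condensation at 36.1 °C: -358 kJ/kg
liquid 36.1→-0.439 °C: -84.77 kJ/kg
Δh = -59.118 + -358 + -84.77 = -501.89 kJ/kg
Q = ṁ·Δh = 85.07 kg/min × -501.89 kJ/kg = -42696 kJ/min
|Q| = 711.59 kW = 711590 W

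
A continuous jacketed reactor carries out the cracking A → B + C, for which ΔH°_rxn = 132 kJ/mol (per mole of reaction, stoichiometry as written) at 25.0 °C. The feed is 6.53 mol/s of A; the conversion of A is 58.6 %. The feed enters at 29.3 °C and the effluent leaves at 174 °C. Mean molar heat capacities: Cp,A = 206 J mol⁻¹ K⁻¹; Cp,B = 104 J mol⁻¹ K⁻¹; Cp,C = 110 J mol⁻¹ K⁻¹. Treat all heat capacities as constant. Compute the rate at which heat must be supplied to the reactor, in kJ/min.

Extent of reaction ξ = 0.586 × 6.53 = 3.8266 mol/s
Reaction term: ξ·ΔH°_rxn = 3.8266 × 132 = 505.11 kJ/s
Sensible, feed 29.3→25 °C: -5.7843 kJ/s
Outlet flows (mol/s): A 2.7034, B 3.8266, C 3.8266
Sensible, products 25→174 °C: 204.99 kJ/s
Q = ΔH = 704.32 kJ/s = 704.32 kW
Heat supplied = 42259 kJ/min

Q_in = 42300 kJ/min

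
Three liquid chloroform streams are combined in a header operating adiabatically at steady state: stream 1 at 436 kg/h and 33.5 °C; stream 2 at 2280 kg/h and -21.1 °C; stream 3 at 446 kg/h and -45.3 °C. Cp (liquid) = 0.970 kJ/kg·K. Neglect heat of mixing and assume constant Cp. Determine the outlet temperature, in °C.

Adiabatic, steady state ⇒ Σ ṁᵢCp,ᵢ(T_out − Tᵢ) = 0
T_out = Σ ṁᵢCp,ᵢTᵢ / Σ ṁᵢCp,ᵢ
      = -52095 / 3067.1 = -16.985 °C

T_out = -17.0 °C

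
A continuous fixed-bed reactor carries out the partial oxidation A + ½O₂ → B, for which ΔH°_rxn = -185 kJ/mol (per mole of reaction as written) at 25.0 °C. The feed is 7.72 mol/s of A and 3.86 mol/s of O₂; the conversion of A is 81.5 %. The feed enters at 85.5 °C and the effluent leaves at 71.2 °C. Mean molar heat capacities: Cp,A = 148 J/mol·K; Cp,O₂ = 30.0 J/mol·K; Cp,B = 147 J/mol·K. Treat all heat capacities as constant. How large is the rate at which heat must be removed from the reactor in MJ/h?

Q_out = 4270 MJ/h

Extent of reaction ξ = 0.815 × 7.72 = 6.2918 mol/s
Reaction term: ξ·ΔH°_rxn = 6.2918 × -185 = -1164 kJ/s
Sensible, feed 85.5→25 °C: -76.131 kJ/s
Outlet flows (mol/s): A 1.4282, O₂ 0.7141, B 6.2918
Sensible, products 25→71.2 °C: 53.485 kJ/s
Q = ΔH = -1186.6 kJ/s = -1186.6 kW
Heat removed = 4271.9 MJ/h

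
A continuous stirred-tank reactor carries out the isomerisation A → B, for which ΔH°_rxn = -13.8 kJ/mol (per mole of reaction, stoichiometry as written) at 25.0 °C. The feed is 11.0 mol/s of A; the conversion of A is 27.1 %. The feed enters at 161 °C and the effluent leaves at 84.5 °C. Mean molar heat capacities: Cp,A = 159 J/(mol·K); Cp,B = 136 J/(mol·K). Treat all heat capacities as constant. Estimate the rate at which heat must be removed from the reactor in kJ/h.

Extent of reaction ξ = 0.271 × 11.0 = 2.981 mol/s
Reaction term: ξ·ΔH°_rxn = 2.981 × -13.8 = -41.138 kJ/s
Sensible, feed 161→25 °C: -237.86 kJ/s
Outlet flows (mol/s): A 8.019, B 2.981
Sensible, products 25→84.5 °C: 99.986 kJ/s
Q = ΔH = -179.02 kJ/s = -179.02 kW
Heat removed = 644460 kJ/h

Q_out = 644000 kJ/h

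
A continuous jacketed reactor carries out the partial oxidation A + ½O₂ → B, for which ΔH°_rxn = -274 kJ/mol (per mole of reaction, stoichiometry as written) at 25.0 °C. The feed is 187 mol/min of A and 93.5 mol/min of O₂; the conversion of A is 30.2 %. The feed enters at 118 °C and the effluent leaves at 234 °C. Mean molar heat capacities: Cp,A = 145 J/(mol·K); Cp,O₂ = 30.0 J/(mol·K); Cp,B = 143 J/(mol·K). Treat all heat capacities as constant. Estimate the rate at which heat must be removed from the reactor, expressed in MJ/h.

Q_out = 732 MJ/h

Extent of reaction ξ = 0.302 × 187 = 56.474 mol/min
Reaction term: ξ·ΔH°_rxn = 56.474 × -274 = -15474 kJ/min
Sensible, feed 118→25 °C: -2782.6 kJ/min
Outlet flows (mol/min): A 130.53, O₂ 65.263, B 56.474
Sensible, products 25→234 °C: 6052.6 kJ/min
Q = ΔH = -12204 kJ/min = -203.4 kW
Heat removed = 732.23 MJ/h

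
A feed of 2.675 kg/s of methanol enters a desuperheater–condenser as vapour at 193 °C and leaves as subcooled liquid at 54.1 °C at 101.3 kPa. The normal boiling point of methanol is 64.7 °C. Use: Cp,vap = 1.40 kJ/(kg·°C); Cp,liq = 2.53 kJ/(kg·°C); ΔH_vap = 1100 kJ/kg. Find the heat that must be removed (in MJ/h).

Q_c = 12600 MJ/h

vapour 193→64.7 °C: -179.62 kJ/kg
condensation at 64.7 °C: -1100 kJ/kg
liquid 64.7→54.1 °C: -26.818 kJ/kg
Δh = -179.62 + -1100 + -26.818 = -1306.4 kJ/kg
Q = ṁ·Δh = 2.675 kg/s × -1306.4 kJ/kg = -3494.7 kJ/s
|Q| = 3494.7 kW = 12581 MJ/h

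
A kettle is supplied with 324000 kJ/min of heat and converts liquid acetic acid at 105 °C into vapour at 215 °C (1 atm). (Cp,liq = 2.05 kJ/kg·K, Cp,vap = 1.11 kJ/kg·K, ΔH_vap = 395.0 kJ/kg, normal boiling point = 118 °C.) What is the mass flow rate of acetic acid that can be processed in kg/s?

Δh = 2.05×(118−105) + 395.0 + 1.11×(215−118) = 529.32 kJ/kg
Q = 324000 kJ/min = 5400 kJ/s = 5400 kJ/s
ṁ = Q/Δh = 5400 / 529.32 = 10.202 kg/s

ṁ = 10.2 kg/s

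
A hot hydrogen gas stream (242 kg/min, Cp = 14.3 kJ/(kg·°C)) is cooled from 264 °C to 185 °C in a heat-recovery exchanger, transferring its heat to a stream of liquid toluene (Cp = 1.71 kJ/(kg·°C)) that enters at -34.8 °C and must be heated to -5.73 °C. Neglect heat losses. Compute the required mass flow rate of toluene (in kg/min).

Heat released by hot stream: Q = 242 × 14.3 × (264 − 185) = 273390 kJ/min
Energy balance on cold side (adiabatic exchanger): Q = ṁ_c·Cp_c·(T_c,out − T_c,in)
ṁ_c = 273390 / [1.71 × (-5.73 − -34.8)] = 5499.7 kg/min

ṁ_c = 5500 kg/min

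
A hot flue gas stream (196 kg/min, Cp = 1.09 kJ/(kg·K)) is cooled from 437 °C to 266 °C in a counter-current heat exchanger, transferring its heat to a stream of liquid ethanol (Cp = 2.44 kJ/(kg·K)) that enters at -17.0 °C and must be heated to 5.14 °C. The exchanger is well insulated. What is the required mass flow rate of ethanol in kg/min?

Heat released by hot stream: Q = 196 × 1.09 × (437 − 266) = 36532 kJ/min
Energy balance on cold side (adiabatic exchanger): Q = ṁ_c·Cp_c·(T_c,out − T_c,in)
ṁ_c = 36532 / [2.44 × (5.14 − -17.0)] = 676.26 kg/min

ṁ_c = 676 kg/min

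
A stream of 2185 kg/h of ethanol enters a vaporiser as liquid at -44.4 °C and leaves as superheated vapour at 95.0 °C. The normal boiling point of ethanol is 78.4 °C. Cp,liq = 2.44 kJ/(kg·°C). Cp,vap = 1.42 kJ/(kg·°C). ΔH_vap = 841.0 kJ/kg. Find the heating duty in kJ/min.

Q = 42400 kJ/min

liquid -44.4→78.4 °C: 299.63 kJ/kg
vaporisation at 78.4 °C: 841 kJ/kg
vapour 78.4→95.0 °C: 23.572 kJ/kg
Δh = 299.63 + 841 + 23.572 = 1164.2 kJ/kg
Q = ṁ·Δh = 2185 kg/h × 1164.2 kJ/kg = 2.5438e+06 kJ/h
|Q| = 706.61 kW = 42396 kJ/min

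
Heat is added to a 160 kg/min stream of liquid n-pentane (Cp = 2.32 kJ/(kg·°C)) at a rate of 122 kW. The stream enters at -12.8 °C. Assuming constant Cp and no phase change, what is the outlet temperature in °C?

Q = 122 kW = 7320 kJ/min
ΔT = Q/(ṁ·Cp) = 7320/(160×2.32) = 19.72 K
T_out = -12.8 + 19.72 = 6.9198 °C

T_out = 6.92 °C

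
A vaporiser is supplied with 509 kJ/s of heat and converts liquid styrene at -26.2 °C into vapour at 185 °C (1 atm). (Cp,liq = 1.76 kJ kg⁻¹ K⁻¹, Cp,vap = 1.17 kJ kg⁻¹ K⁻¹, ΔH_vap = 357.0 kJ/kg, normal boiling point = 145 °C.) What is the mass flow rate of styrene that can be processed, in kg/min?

Δh = 1.76×(145−-26.2) + 357.0 + 1.17×(185−145) = 705.11 kJ/kg
Q = 509 kJ/s = 509 kJ/s = 30540 kJ/min
ṁ = Q/Δh = 30540 / 705.11 = 43.312 kg/min

ṁ = 43.3 kg/min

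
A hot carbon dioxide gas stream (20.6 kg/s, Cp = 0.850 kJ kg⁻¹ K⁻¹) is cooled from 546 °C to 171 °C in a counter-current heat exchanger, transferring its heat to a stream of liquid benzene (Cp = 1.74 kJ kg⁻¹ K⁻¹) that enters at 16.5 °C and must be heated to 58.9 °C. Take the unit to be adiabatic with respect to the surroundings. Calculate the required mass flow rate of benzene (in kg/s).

ṁ_c = 89.0 kg/s

Heat released by hot stream: Q = 20.6 × 0.850 × (546 − 171) = 6566.3 kJ/s
Energy balance on cold side (adiabatic exchanger): Q = ṁ_c·Cp_c·(T_c,out − T_c,in)
ṁ_c = 6566.3 / [1.74 × (58.9 − 16.5)] = 89.003 kg/s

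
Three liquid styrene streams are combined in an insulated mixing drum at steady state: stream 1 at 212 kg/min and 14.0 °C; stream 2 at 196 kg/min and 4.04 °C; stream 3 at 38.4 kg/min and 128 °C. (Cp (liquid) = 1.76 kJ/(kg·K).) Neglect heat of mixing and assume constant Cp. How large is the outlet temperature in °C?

Adiabatic, steady state ⇒ Σ ṁᵢCp,ᵢ(T_out − Tᵢ) = 0
Σ ṁᵢCp,ᵢTᵢ = 212×1.76×14.0 + 196×1.76×4.04 + 38.4×1.76×128 = 15268
Σ ṁᵢCp,ᵢ = 212×1.76 + 196×1.76 + 38.4×1.76 = 785.66
T_out = 15268 / 785.66 = 19.433 °C

T_out = 19.4 °C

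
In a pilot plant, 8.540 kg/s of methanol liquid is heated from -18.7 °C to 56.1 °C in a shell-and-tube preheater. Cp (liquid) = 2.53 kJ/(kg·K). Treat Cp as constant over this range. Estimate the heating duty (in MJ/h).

Q = ṁ·Cp·ΔT = 8.540 × 2.53 × (56.1 − -18.7) = 1616.1 kJ/s
Heating duty = 5818.1 MJ/h

Q = 5820 MJ/h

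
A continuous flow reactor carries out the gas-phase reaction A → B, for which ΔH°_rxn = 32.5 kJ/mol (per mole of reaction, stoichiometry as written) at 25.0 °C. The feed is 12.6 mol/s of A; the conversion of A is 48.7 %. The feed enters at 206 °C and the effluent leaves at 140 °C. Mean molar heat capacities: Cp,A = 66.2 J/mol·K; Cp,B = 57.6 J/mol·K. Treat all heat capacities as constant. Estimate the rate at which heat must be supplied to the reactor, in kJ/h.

Q_in = 498000 kJ/h

Extent of reaction ξ = 0.487 × 12.6 = 6.1362 mol/s
Reaction term: ξ·ΔH°_rxn = 6.1362 × 32.5 = 199.43 kJ/s
Sensible, feed 206→25 °C: -150.98 kJ/s
Outlet flows (mol/s): A 6.4638, B 6.1362
Sensible, products 25→140 °C: 89.855 kJ/s
Q = ΔH = 138.31 kJ/s = 138.31 kW
Heat supplied = 497900 kJ/h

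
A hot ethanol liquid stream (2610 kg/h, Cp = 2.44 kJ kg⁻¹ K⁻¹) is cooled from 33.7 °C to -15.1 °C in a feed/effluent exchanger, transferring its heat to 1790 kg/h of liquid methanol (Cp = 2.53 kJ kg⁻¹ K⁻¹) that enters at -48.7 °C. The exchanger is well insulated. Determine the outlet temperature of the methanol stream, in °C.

T_c,out = 19.9 °C

Heat released by hot stream: Q = 2610 × 2.44 × (33.7 − -15.1) = 310780 kJ/h
Energy balance on cold side (adiabatic exchanger): Q = ṁ_c·Cp_c·(T_c,out − T_c,in)
T_c,out = -48.7 + 310780/(1790 × 2.53) = 19.924 °C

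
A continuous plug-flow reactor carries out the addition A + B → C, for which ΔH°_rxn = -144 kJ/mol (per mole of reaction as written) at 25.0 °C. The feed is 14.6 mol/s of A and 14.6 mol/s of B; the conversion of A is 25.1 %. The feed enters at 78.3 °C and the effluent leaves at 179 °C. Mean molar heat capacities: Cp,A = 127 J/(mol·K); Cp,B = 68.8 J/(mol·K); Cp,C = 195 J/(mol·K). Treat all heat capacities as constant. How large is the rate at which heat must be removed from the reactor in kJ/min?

Extent of reaction ξ = 0.251 × 14.6 = 3.6646 mol/s
Reaction term: ξ·ΔH°_rxn = 3.6646 × -144 = -527.7 kJ/s
Sensible, feed 78.3→25 °C: -152.37 kJ/s
Outlet flows (mol/s): A 10.935, B 10.935, C 3.6646
Sensible, products 25→179 °C: 439.79 kJ/s
Q = ΔH = -240.28 kJ/s = -240.28 kW
Heat removed = 14417 kJ/min

Q_out = 14400 kJ/min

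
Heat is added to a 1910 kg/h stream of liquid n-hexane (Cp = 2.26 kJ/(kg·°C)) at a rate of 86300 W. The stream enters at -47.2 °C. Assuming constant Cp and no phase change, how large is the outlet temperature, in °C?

Q = 86300 W = 310680 kJ/h
ΔT = Q/(ṁ·Cp) = 310680/(1910×2.26) = 71.973 K
T_out = -47.2 + 71.973 = 24.773 °C

T_out = 24.8 °C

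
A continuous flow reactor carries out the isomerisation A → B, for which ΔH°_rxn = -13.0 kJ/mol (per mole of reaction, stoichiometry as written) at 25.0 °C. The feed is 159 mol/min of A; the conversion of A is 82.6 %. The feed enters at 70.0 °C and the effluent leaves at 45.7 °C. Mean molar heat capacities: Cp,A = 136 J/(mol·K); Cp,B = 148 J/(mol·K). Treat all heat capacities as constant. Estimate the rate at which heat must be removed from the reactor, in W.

Q_out = 36700 W

Extent of reaction ξ = 0.826 × 159 = 131.33 mol/min
Reaction term: ξ·ΔH°_rxn = 131.33 × -13.0 = -1707.3 kJ/min
Sensible, feed 70.0→25 °C: -973.08 kJ/min
Outlet flows (mol/min): A 27.666, B 131.33
Sensible, products 25→45.7 °C: 480.24 kJ/min
Q = ΔH = -2200.2 kJ/min = -36.67 kW
Heat removed = 36670 W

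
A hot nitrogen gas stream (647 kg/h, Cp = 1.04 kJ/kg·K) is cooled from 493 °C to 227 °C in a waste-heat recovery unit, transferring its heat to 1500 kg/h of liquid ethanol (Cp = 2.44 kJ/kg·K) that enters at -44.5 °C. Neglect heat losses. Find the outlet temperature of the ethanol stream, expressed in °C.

Heat released by hot stream: Q = 647 × 1.04 × (493 − 227) = 178990 kJ/h
Energy balance on cold side (adiabatic exchanger): Q = ṁ_c·Cp_c·(T_c,out − T_c,in)
T_c,out = -44.5 + 178990/(1500 × 2.44) = 4.4033 °C

T_c,out = 4.40 °C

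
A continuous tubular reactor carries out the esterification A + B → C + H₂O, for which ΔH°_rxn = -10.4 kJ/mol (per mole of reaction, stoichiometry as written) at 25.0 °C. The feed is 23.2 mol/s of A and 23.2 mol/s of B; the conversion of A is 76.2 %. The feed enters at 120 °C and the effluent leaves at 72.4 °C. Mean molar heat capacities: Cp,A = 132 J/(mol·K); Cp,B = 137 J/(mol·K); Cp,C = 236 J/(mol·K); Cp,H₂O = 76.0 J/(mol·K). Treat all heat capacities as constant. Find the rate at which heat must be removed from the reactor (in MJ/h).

Q_out = 1600 MJ/h

Extent of reaction ξ = 0.762 × 23.2 = 17.678 mol/s
Reaction term: ξ·ΔH°_rxn = 17.678 × -10.4 = -183.86 kJ/s
Sensible, feed 120→25 °C: -592.88 kJ/s
Outlet flows (mol/s): A 5.5216, B 5.5216, C 17.678, H₂O 17.678
Sensible, products 25→72.4 °C: 331.85 kJ/s
Q = ΔH = -444.89 kJ/s = -444.89 kW
Heat removed = 1601.6 MJ/h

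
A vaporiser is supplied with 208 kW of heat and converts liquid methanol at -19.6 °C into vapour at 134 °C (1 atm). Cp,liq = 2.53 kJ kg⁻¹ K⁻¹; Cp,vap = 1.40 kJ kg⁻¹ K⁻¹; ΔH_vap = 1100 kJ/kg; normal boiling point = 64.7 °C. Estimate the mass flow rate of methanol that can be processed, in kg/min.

ṁ = 8.85 kg/min

Δh = 2.53×(64.7−-19.6) + 1100 + 1.40×(134−64.7) = 1410.3 kJ/kg
Q = 208 kW = 208 kJ/s = 12480 kJ/min
ṁ = Q/Δh = 12480 / 1410.3 = 8.8492 kg/min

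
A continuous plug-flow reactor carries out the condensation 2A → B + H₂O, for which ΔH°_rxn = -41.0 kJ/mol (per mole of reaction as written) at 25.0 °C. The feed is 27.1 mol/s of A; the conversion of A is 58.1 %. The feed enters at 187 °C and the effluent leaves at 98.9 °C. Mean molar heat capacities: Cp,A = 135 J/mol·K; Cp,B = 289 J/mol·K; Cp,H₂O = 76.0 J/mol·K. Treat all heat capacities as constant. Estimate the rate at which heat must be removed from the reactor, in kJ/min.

Extent of reaction ξ = 0.581 × 27.1 / 2 = 7.8725 mol/s
Reaction term: ξ·ΔH°_rxn = 7.8725 × -41.0 = -322.77 kJ/s
Sensible, feed 187→25 °C: -592.68 kJ/s
Outlet flows (mol/s): A 11.355, B 7.8725, H₂O 7.8725
Sensible, products 25→98.9 °C: 325.63 kJ/s
Q = ΔH = -589.82 kJ/s = -589.82 kW
Heat removed = 35389 kJ/min

Q_out = 35400 kJ/min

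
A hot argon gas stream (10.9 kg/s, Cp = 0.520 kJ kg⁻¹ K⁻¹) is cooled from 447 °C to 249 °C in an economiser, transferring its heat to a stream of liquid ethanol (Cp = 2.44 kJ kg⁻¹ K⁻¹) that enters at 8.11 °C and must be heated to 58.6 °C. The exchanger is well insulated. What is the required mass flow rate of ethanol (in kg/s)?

ṁ_c = 9.11 kg/s

Heat released by hot stream: Q = 10.9 × 0.520 × (447 − 249) = 1122.3 kJ/s
Energy balance on cold side (adiabatic exchanger): Q = ṁ_c·Cp_c·(T_c,out − T_c,in)
ṁ_c = 1122.3 / [2.44 × (58.6 − 8.11)] = 9.1096 kg/s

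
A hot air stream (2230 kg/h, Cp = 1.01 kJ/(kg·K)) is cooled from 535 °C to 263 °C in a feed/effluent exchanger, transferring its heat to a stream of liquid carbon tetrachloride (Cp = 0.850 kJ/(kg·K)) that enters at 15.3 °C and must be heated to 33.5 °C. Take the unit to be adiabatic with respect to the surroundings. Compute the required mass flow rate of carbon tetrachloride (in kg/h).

Heat released by hot stream: Q = 2230 × 1.01 × (535 − 263) = 612630 kJ/h
Energy balance on cold side (adiabatic exchanger): Q = ṁ_c·Cp_c·(T_c,out − T_c,in)
ṁ_c = 612630 / [0.850 × (33.5 − 15.3)] = 39601 kg/h

ṁ_c = 39600 kg/h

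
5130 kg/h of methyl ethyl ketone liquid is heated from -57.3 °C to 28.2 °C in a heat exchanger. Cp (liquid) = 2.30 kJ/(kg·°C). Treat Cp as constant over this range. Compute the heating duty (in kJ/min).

Q = 16800 kJ/min

Q = ṁ·Cp·ΔT = 5130 × 2.30 × (28.2 − -57.3) = 1.0088e+06 kJ/h
Converting: 1.0088e+06 / 3600 s = 280.23 kW
Heating duty = 16814 kJ/min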